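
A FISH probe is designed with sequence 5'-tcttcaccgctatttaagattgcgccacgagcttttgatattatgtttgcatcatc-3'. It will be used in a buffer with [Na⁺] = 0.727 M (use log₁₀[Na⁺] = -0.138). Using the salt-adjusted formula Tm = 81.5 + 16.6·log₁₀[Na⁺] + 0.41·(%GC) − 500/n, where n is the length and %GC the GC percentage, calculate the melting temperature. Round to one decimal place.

86.4°C

Length n = 56. Scanning the sequence gives T=22, C=13, G=9, A=12.
G+C = 22, so %GC = 22/56 × 100 = 39.286%
Salt term: 16.6 × (-0.138) = -2.291
GC term: 0.41 × 39.286 = 16.107; length term: −500/56 = −8.929
Tm = 81.5 + (-2.291) + 16.107 − 8.929 = 86.387 → 86.4°C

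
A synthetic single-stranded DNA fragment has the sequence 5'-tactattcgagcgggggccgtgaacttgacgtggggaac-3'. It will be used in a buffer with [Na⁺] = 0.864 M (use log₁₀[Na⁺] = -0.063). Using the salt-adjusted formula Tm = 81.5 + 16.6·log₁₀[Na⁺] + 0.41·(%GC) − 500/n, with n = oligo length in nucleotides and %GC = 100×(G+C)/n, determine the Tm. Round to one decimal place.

Length n = 39. Base counts: A=8, T=8, G=15, C=8
G+C = 23, so %GC = 23/39 × 100 = 58.974%
Salt term: 16.6 × (-0.063) = -1.046
GC term: 0.41 × 58.974 = 24.179; length term: −500/39 = −12.821
Tm = 81.5 + (-1.046) + 24.179 − 12.821 = 91.812 → 91.8°C

91.8°C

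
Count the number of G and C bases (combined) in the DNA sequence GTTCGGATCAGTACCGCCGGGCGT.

16

Base counts: T=5, C=7, A=3, G=9
G+C = 9 + 7 = 16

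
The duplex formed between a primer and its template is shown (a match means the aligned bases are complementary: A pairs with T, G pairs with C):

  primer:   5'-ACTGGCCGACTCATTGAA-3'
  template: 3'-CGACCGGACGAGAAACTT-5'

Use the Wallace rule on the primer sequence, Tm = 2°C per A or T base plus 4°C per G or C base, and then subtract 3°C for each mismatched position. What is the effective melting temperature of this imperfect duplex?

Primer base counts: A=5, T=4, G=4, C=5 → A+T=9, G+C=9
Perfect-match Tm = 2(9) + 4(9) = 18 + 36 = 54°C
Mismatches (positions where the bases are not complementary): 4 (at positions 1, 8, 9, 13)
Effective Tm = 54 − 4×3 = 54 − 12 = 42°C

42°C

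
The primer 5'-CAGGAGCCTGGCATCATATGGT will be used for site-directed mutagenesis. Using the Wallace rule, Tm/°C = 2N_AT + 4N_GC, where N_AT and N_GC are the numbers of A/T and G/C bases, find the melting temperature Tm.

Scanning the sequence gives C=5, T=5, A=5, G=7.
A+T = 10, G+C = 12
Tm = 2×10 + 4×12 = 68°C

68°C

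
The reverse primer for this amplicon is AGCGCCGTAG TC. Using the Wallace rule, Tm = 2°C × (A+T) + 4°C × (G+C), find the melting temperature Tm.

Base counts: A=2, T=2, G=4, C=4
AT pairs contribute 4, GC pairs contribute 8.
Tm = 2(4) + 4(8) = 8 + 32 = 40°C

40°C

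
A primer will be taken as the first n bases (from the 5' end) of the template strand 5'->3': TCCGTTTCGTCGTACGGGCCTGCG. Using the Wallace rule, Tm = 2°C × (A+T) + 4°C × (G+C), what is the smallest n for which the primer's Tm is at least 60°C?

First 18 bases: TCCGTTTCGTCGTACGGG → Tm = 58°C (< 60°C)
First 19 bases: TCCGTTTCGTCGTACGGGC → Tm = 62°C (≥ 60°C)
Since every base adds ≥2°C, Tm only increases with n, so the threshold is first crossed at n = 19.

n = 19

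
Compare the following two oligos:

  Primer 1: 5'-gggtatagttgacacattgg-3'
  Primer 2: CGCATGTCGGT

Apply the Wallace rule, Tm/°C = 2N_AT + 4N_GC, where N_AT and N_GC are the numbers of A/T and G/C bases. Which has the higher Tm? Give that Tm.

Primer 1: A+T=11, G+C=9 → Tm = 2(11)+4(9) = 58°C
Primer 2: A+T=4, G+C=7 → Tm = 2(4)+4(7) = 36°C
58°C vs 36°C → primer 1 is higher.

Primer 1, 58°C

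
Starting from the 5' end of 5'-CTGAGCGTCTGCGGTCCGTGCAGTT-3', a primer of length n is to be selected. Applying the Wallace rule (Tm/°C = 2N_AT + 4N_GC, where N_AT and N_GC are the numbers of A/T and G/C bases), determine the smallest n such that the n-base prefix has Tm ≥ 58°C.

First 16 bases: CTGAGCGTCTGCGGTC → Tm = 54°C (< 58°C)
First 17 bases: CTGAGCGTCTGCGGTCC → Tm = 58°C (≥ 58°C)
Since every base adds ≥2°C, Tm only increases with n, so the threshold is first crossed at n = 17.

n = 17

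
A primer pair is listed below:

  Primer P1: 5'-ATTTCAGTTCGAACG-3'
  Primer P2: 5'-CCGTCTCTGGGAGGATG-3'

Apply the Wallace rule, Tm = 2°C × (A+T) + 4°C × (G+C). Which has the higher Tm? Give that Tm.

Primer P1: A+T=9, G+C=6 → Tm = 2(9)+4(6) = 42°C
Primer P2: A+T=6, G+C=11 → Tm = 2(6)+4(11) = 56°C
42°C vs 56°C → primer P2 is higher.

Primer P2, 56°C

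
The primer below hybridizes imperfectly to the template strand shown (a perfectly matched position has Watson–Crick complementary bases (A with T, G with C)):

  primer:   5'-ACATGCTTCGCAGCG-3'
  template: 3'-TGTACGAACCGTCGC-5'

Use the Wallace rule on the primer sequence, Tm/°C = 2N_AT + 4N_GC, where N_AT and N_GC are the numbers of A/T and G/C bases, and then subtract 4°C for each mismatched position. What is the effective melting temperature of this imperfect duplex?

Primer base counts: A=3, T=3, G=4, C=5 → A+T=6, G+C=9
Perfect-match Tm = 2(6) + 4(9) = 12 + 36 = 48°C
Mismatches (positions where the bases are not complementary): 1 (at position 9)
Effective Tm = 48 − 1×4 = 48 − 4 = 44°C

44°C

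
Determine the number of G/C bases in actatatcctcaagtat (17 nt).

T=6, G=1, C=4, A=6
G+C = 1 + 4 = 5

5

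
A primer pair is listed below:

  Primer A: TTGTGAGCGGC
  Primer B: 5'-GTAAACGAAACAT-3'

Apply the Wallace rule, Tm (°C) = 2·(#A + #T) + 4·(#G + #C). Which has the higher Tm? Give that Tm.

Primer A, 36°C

Primer A: A+T=4, G+C=7 → Tm = 2(4)+4(7) = 36°C
Primer B: A+T=9, G+C=4 → Tm = 2(9)+4(4) = 34°C
36°C vs 34°C → primer A is higher.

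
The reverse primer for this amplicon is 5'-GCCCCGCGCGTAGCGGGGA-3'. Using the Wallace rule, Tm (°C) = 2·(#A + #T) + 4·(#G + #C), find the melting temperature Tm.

70°C

Base counts: C=7, T=1, A=2, G=9
So N_AT = 3 and N_GC = 16.
Tm = 2(3) + 4(16) = 6 + 64 = 70°C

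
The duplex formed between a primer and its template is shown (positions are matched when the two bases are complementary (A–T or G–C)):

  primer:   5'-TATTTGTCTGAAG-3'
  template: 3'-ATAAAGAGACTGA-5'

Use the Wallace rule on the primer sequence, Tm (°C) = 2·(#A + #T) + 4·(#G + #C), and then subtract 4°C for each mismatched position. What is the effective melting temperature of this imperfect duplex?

22°C

Primer base counts: A=3, T=6, G=3, C=1 → A+T=9, G+C=4
Perfect-match Tm = 2(9) + 4(4) = 18 + 16 = 34°C
Mismatches (positions where the bases are not complementary): 3 (at positions 6, 12, 13)
Effective Tm = 34 − 3×4 = 34 − 12 = 22°C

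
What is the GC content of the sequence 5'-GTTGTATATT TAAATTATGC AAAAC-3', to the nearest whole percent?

20%

C=2, T=10, G=3, A=10
G+C = 3 + 2 = 5 out of 25 bases
%GC = 5/25 × 100 = 20% ≈ 20%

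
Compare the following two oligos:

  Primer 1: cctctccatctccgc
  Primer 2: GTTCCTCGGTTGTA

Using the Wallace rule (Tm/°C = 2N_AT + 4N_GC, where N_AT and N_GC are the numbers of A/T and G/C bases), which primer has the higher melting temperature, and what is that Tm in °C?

Primer 1, 50°C

Primer 1: A+T=5, G+C=10 → Tm = 2(5)+4(10) = 50°C
Primer 2: A+T=7, G+C=7 → Tm = 2(7)+4(7) = 42°C
50°C vs 42°C → primer 1 is higher.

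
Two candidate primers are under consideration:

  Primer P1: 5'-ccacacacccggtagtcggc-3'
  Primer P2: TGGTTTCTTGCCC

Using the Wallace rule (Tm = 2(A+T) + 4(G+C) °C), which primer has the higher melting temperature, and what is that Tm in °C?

Primer P1, 68°C

Primer P1: A+T=6, G+C=14 → Tm = 2(6)+4(14) = 68°C
Primer P2: A+T=6, G+C=7 → Tm = 2(6)+4(7) = 40°C
68°C vs 40°C → primer P1 is higher.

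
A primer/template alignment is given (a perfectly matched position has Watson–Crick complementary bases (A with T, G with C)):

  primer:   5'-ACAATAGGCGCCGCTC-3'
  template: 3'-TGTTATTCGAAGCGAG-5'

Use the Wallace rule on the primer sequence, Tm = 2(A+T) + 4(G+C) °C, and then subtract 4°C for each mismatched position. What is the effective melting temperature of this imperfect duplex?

40°C

Primer base counts: A=4, T=2, G=4, C=6 → A+T=6, G+C=10
Perfect-match Tm = 2(6) + 4(10) = 12 + 40 = 52°C
Mismatches (positions where the bases are not complementary): 3 (at positions 7, 10, 11)
Effective Tm = 52 − 3×4 = 52 − 12 = 40°C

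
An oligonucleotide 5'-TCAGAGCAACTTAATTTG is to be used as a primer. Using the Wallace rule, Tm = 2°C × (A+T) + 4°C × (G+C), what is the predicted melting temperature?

48°C

Base counts: G=3, A=6, C=3, T=6
A+T = 12, G+C = 6
Tm = 2(12) + 4(6) = 24 + 24 = 48°C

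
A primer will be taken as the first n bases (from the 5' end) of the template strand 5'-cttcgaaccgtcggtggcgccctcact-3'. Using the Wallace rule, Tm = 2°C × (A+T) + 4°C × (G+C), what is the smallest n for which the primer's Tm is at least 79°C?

First 23 bases: CTTCGAACCGTCGGTGGCGCCCT → Tm = 78°C (< 79°C)
First 24 bases: CTTCGAACCGTCGGTGGCGCCCTC → Tm = 82°C (≥ 79°C)
Each additional base adds 2°C (A/T) or 4°C (G/C), so Tm is non-decreasing in n; n = 24 is the first length to reach 79°C.

n = 24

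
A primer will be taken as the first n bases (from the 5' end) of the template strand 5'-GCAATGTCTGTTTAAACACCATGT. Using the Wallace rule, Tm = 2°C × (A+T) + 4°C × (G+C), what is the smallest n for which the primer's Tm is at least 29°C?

n = 10

First 9 bases: GCAATGTCT → Tm = 26°C (< 29°C)
First 10 bases: GCAATGTCTG → Tm = 30°C (≥ 29°C)
Since every base adds ≥2°C, Tm only increases with n, so the threshold is first crossed at n = 10.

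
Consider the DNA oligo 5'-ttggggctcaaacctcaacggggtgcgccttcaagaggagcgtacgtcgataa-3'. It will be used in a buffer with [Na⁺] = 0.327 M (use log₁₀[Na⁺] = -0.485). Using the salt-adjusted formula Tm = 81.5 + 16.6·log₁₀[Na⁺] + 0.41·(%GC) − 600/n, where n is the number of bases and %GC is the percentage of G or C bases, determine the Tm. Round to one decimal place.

Length n = 53. Scanning the sequence gives C=13, A=13, T=10, G=17.
G+C = 30, so %GC = 30/53 × 100 = 56.604%
Salt term: 16.6 × (-0.485) = -8.051
GC term: 0.41 × 56.604 = 23.208; length term: −600/53 = −11.321
Tm = 81.5 + (-8.051) + 23.208 − 11.321 = 85.336 → 85.3°C

85.3°C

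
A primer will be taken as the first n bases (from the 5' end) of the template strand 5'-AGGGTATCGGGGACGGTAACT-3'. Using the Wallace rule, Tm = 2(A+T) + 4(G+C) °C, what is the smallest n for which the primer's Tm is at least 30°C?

n = 10

First 9 bases: AGGGTATCG → Tm = 28°C (< 30°C)
First 10 bases: AGGGTATCGG → Tm = 32°C (≥ 30°C)
Each additional base adds 2°C (A/T) or 4°C (G/C), so Tm is non-decreasing in n; n = 10 is the first length to reach 30°C.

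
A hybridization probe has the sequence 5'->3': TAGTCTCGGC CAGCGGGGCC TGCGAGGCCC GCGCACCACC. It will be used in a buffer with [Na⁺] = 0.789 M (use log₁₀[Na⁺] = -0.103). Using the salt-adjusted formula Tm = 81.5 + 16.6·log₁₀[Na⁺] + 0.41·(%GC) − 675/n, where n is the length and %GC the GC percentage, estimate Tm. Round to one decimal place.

94.7°C

Length n = 40. T=4, C=17, G=14, A=5
G+C = 31, so %GC = 31/40 × 100 = 77.5%
Salt term: 16.6 × (-0.103) = -1.71
GC term: 0.41 × 77.5 = 31.775; length term: −675/40 = −16.875
Tm = 81.5 + (-1.71) + 31.775 − 16.875 = 94.69 → 94.7°C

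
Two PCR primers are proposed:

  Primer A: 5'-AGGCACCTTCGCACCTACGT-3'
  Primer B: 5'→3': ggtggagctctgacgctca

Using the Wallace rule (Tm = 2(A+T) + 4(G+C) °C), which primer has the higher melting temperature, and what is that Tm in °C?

Primer A, 64°C

Primer A: A+T=8, G+C=12 → Tm = 2(8)+4(12) = 64°C
Primer B: A+T=7, G+C=12 → Tm = 2(7)+4(12) = 62°C
64°C vs 62°C → primer A is higher.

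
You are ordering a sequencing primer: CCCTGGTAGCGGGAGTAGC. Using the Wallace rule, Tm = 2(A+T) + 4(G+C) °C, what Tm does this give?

64°C

Counting bases: G=8, A=3, C=5, T=3
So N_AT = 6 and N_GC = 13.
Tm = 2×6 + 4×13 = 64°C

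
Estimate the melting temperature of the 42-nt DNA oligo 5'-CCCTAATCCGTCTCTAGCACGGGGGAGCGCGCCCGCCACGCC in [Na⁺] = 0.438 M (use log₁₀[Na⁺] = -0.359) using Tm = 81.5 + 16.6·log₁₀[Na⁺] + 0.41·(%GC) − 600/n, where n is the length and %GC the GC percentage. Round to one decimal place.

91.5°C

Length n = 42. C=19, G=12, T=5, A=6
G+C = 31, so %GC = 31/42 × 100 = 73.81%
Salt term: 16.6 × (-0.359) = -5.959
GC term: 0.41 × 73.81 = 30.262; length term: −600/42 = −14.286
Tm = 81.5 + (-5.959) + 30.262 − 14.286 = 91.517 → 91.5°C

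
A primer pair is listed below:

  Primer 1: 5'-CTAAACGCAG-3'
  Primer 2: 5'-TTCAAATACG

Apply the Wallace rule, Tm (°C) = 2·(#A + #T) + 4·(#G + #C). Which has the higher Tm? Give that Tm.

Primer 1: A+T=5, G+C=5 → Tm = 2(5)+4(5) = 30°C
Primer 2: A+T=7, G+C=3 → Tm = 2(7)+4(3) = 26°C
30°C vs 26°C → primer 1 is higher.

Primer 1, 30°C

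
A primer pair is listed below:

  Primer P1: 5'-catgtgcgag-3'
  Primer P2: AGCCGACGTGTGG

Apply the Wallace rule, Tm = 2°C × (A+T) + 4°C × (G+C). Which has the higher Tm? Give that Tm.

Primer P2, 44°C

Primer P1: A+T=4, G+C=6 → Tm = 2(4)+4(6) = 32°C
Primer P2: A+T=4, G+C=9 → Tm = 2(4)+4(9) = 44°C
32°C vs 44°C → primer P2 is higher.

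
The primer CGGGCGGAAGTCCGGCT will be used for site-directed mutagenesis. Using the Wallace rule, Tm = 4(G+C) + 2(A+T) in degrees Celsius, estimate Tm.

Counting bases: T=2, C=5, A=2, G=8
So N_AT = 4 and N_GC = 13.
Tm = 4·13 + 2·4 = 52 + 8 = 60°C

60°C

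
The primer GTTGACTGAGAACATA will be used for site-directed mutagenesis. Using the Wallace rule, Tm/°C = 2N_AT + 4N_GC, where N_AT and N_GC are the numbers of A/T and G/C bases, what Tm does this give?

44°C

T=4, C=2, A=6, G=4
A+T = 10, G+C = 6
Tm = 2(10) + 4(6) = 20 + 24 = 44°C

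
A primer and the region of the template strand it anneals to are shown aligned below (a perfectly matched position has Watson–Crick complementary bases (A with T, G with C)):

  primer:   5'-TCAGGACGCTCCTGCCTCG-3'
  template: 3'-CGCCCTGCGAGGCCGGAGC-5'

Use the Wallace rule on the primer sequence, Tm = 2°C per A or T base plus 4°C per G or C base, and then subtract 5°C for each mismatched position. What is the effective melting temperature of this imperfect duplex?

49°C

Primer base counts: A=2, T=4, G=5, C=8 → A+T=6, G+C=13
Perfect-match Tm = 2(6) + 4(13) = 12 + 52 = 64°C
Mismatches (positions where the bases are not complementary): 3 (at positions 1, 3, 13)
Effective Tm = 64 − 3×5 = 64 − 15 = 49°C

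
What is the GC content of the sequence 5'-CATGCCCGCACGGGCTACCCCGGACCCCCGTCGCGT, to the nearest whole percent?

Base counts: C=18, G=10, A=4, T=4
G+C = 10 + 18 = 28 out of 36 bases
%GC = 28/36 × 100 = 77.78% ≈ 78%

78%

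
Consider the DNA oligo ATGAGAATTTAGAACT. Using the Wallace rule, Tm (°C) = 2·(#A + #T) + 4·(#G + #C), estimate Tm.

40°C

Base counts: G=3, C=1, A=7, T=5
AT pairs contribute 12, GC pairs contribute 4.
Tm = 2(12) + 4(4) = 24 + 16 = 40°C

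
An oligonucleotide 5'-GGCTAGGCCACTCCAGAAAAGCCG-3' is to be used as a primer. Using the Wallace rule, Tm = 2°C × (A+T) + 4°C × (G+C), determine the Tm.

Scanning the sequence gives G=7, C=8, A=7, T=2.
A+T = 9, G+C = 15
Tm = 2(9) + 4(15) = 18 + 60 = 78°C

78°C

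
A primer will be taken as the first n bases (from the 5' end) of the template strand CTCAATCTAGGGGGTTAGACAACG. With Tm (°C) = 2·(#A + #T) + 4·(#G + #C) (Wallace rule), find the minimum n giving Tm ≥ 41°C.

First 13 bases: CTCAATCTAGGGG → Tm = 40°C (< 41°C)
First 14 bases: CTCAATCTAGGGGG → Tm = 44°C (≥ 41°C)
Each additional base adds 2°C (A/T) or 4°C (G/C), so Tm is non-decreasing in n; n = 14 is the first length to reach 41°C.

n = 14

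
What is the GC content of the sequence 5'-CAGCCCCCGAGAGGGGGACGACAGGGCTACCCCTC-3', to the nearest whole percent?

74%

Base counts: A=7, C=14, T=2, G=12
G+C = 12 + 14 = 26 out of 35 bases
%GC = 26/35 × 100 = 74.29% ≈ 74%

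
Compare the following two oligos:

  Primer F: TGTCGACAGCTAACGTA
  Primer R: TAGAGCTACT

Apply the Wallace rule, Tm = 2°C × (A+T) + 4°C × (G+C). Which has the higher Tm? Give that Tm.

Primer F: A+T=9, G+C=8 → Tm = 2(9)+4(8) = 50°C
Primer R: A+T=6, G+C=4 → Tm = 2(6)+4(4) = 28°C
50°C vs 28°C → primer F is higher.

Primer F, 50°C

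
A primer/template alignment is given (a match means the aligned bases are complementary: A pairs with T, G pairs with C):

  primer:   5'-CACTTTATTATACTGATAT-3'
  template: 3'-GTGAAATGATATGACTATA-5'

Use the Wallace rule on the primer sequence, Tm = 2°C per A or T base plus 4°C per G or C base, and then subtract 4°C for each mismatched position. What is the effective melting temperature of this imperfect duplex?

Primer base counts: A=6, T=9, G=1, C=3 → A+T=15, G+C=4
Perfect-match Tm = 2(15) + 4(4) = 30 + 16 = 46°C
Mismatches (positions where the bases are not complementary): 1 (at position 8)
Effective Tm = 46 − 1×4 = 46 − 4 = 42°C

42°C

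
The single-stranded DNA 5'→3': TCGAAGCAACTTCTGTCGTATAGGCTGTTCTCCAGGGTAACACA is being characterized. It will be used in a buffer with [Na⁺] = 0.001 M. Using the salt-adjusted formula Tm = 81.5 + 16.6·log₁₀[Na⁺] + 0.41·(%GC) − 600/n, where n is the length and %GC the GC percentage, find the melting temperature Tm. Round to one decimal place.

Length n = 44. Counting bases: C=11, A=11, G=10, T=12
G+C = 21, so %GC = 21/44 × 100 = 47.727%
Salt term: 16.6 × (-3) = -49.8
GC term: 0.41 × 47.727 = 19.568; length term: −600/44 = −13.636
Tm = 81.5 + (-49.8) + 19.568 − 13.636 = 37.632 → 37.6°C

37.6°C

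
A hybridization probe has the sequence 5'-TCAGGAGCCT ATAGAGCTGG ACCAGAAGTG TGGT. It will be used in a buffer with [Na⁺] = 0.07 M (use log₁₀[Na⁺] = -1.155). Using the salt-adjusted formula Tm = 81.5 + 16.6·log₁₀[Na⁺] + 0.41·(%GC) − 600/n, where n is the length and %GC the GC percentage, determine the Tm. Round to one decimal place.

Length n = 34. C=6, A=9, T=7, G=12
G+C = 18, so %GC = 18/34 × 100 = 52.941%
Salt term: 16.6 × (-1.155) = -19.173
GC term: 0.41 × 52.941 = 21.706; length term: −600/34 = −17.647
Tm = 81.5 + (-19.173) + 21.706 − 17.647 = 66.386 → 66.4°C

66.4°C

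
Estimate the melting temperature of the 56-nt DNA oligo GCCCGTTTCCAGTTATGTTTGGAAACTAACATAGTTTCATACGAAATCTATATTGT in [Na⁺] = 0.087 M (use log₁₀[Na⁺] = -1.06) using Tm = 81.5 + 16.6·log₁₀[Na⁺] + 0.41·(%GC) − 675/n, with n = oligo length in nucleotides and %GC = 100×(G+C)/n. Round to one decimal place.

Length n = 56. Counting bases: A=16, C=10, T=21, G=9
G+C = 19, so %GC = 19/56 × 100 = 33.929%
Salt term: 16.6 × (-1.06) = -17.596
GC term: 0.41 × 33.929 = 13.911; length term: −675/56 = −12.054
Tm = 81.5 + (-17.596) + 13.911 − 12.054 = 65.761 → 65.8°C

65.8°C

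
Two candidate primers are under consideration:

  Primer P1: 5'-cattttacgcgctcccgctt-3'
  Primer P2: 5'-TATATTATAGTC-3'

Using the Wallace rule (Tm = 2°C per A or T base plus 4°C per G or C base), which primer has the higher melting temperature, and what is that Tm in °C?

Primer P1: A+T=9, G+C=11 → Tm = 2(9)+4(11) = 62°C
Primer P2: A+T=10, G+C=2 → Tm = 2(10)+4(2) = 28°C
62°C vs 28°C → primer P1 is higher.

Primer P1, 62°C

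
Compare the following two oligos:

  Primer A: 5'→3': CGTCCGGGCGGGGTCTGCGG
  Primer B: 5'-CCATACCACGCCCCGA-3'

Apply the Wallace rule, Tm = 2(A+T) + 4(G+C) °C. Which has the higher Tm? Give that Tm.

Primer A: A+T=3, G+C=17 → Tm = 2(3)+4(17) = 74°C
Primer B: A+T=5, G+C=11 → Tm = 2(5)+4(11) = 54°C
74°C vs 54°C → primer A is higher.

Primer A, 74°C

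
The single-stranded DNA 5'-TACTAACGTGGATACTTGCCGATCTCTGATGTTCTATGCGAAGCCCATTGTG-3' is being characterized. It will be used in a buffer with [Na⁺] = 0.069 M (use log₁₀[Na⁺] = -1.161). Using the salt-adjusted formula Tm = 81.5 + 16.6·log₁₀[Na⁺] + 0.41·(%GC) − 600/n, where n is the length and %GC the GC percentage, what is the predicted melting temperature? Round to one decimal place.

69.6°C

Length n = 52. Scanning the sequence gives T=17, A=11, G=12, C=12.
G+C = 24, so %GC = 24/52 × 100 = 46.154%
Salt term: 16.6 × (-1.161) = -19.273
GC term: 0.41 × 46.154 = 18.923; length term: −600/52 = −11.538
Tm = 81.5 + (-19.273) + 18.923 − 11.538 = 69.612 → 69.6°C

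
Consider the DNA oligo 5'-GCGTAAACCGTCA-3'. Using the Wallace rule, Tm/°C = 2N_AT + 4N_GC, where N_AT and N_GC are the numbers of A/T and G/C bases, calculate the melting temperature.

Scanning the sequence gives A=4, C=4, T=2, G=3.
A+T = 6, G+C = 7
Tm = 2(6) + 4(7) = 12 + 28 = 40°C

40°C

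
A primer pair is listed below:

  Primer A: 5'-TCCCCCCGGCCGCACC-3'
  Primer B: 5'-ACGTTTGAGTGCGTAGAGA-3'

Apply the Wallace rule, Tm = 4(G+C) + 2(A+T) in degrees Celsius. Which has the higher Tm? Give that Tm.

Primer A, 60°C

Primer A: A+T=2, G+C=14 → Tm = 2(2)+4(14) = 60°C
Primer B: A+T=10, G+C=9 → Tm = 2(10)+4(9) = 56°C
60°C vs 56°C → primer A is higher.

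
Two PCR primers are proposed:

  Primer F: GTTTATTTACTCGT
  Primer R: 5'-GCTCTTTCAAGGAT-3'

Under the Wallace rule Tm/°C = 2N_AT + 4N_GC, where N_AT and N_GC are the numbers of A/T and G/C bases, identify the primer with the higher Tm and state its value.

Primer F: A+T=10, G+C=4 → Tm = 2(10)+4(4) = 36°C
Primer R: A+T=8, G+C=6 → Tm = 2(8)+4(6) = 40°C
36°C vs 40°C → primer R is higher.

Primer R, 40°C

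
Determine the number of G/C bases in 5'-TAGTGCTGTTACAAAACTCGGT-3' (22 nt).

9

Counting bases: G=5, T=7, A=6, C=4
Total G or C: 5 + 4 = 9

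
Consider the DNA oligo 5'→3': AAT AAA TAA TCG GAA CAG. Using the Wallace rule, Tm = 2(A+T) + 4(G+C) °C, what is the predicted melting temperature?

46°C

Counting bases: G=3, T=3, C=2, A=10
A+T = 13, G+C = 5
Tm = 2×13 + 4×5 = 46°C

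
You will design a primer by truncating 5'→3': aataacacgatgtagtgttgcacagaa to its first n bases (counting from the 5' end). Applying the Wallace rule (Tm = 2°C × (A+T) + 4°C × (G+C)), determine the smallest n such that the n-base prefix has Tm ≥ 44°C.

n = 17

First 16 bases: AATAACACGATGTAGT → Tm = 42°C (< 44°C)
First 17 bases: AATAACACGATGTAGTG → Tm = 46°C (≥ 44°C)
Each additional base adds 2°C (A/T) or 4°C (G/C), so Tm is non-decreasing in n; n = 17 is the first length to reach 44°C.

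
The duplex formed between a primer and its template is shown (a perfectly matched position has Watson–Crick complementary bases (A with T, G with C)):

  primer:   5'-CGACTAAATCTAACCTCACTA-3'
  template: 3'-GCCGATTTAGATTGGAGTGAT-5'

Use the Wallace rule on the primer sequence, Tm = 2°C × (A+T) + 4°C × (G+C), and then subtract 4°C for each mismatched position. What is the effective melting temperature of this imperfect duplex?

54°C

Primer base counts: A=8, T=5, G=1, C=7 → A+T=13, G+C=8
Perfect-match Tm = 2(13) + 4(8) = 26 + 32 = 58°C
Mismatches (positions where the bases are not complementary): 1 (at position 3)
Effective Tm = 58 − 1×4 = 58 − 4 = 54°C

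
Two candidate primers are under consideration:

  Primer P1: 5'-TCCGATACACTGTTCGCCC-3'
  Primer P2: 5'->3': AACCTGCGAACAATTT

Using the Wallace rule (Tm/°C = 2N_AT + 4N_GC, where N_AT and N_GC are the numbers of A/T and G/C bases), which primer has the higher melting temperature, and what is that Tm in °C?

Primer P1, 60°C

Primer P1: A+T=8, G+C=11 → Tm = 2(8)+4(11) = 60°C
Primer P2: A+T=10, G+C=6 → Tm = 2(10)+4(6) = 44°C
60°C vs 44°C → primer P1 is higher.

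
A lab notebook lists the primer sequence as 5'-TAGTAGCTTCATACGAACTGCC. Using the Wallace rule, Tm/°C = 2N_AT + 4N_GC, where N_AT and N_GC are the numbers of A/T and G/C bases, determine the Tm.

G=4, A=6, C=6, T=6
AT pairs contribute 12, GC pairs contribute 10.
Tm = 2(12) + 4(10) = 24 + 40 = 64°C

64°C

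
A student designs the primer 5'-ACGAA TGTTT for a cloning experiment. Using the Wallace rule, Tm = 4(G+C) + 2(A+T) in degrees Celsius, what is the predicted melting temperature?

26°C

Base counts: T=4, C=1, G=2, A=3
So N_AT = 7 and N_GC = 3.
Tm = 4·3 + 2·7 = 12 + 14 = 26°C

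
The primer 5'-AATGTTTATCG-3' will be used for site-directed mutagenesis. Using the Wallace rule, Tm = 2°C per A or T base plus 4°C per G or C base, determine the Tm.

28°C

Counting bases: T=5, A=3, C=1, G=2
AT pairs contribute 8, GC pairs contribute 3.
Tm = 2×8 + 4×3 = 28°C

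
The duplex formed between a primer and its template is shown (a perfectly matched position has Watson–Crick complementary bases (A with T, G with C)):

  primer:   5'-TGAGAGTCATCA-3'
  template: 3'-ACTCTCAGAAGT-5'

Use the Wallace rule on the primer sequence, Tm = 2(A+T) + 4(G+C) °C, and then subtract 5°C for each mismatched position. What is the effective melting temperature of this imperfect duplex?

29°C

Primer base counts: A=4, T=3, G=3, C=2 → A+T=7, G+C=5
Perfect-match Tm = 2(7) + 4(5) = 14 + 20 = 34°C
Mismatches (positions where the bases are not complementary): 1 (at position 9)
Effective Tm = 34 − 1×5 = 34 − 5 = 29°C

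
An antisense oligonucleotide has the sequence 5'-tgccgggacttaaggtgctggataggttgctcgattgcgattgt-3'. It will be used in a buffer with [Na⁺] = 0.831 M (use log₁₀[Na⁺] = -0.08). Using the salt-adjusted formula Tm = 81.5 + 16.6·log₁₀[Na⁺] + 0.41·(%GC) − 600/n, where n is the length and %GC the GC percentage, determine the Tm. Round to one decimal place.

Length n = 44. Scanning the sequence gives G=16, T=14, C=7, A=7.
G+C = 23, so %GC = 23/44 × 100 = 52.273%
Salt term: 16.6 × (-0.08) = -1.328
GC term: 0.41 × 52.273 = 21.432; length term: −600/44 = −13.636
Tm = 81.5 + (-1.328) + 21.432 − 13.636 = 87.968 → 88.0°C

88.0°C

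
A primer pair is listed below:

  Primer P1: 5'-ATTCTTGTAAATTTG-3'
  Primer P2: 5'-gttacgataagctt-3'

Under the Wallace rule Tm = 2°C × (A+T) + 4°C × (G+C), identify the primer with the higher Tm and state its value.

Primer P1: A+T=12, G+C=3 → Tm = 2(12)+4(3) = 36°C
Primer P2: A+T=9, G+C=5 → Tm = 2(9)+4(5) = 38°C
36°C vs 38°C → primer P2 is higher.

Primer P2, 38°C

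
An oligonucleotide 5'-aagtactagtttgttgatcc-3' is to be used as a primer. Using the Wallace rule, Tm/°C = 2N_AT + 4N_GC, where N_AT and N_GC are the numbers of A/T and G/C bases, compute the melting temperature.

Base counts: C=3, G=4, T=8, A=5
So N_AT = 13 and N_GC = 7.
Tm = 2×13 + 4×7 = 54°C

54°C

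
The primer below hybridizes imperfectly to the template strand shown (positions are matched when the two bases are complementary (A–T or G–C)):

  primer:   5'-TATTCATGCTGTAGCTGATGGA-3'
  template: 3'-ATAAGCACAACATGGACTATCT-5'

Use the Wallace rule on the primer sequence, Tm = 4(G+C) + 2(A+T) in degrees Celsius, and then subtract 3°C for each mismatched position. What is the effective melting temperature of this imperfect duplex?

50°C

Primer base counts: A=5, T=8, G=6, C=3 → A+T=13, G+C=9
Perfect-match Tm = 2(13) + 4(9) = 26 + 36 = 62°C
Mismatches (positions where the bases are not complementary): 4 (at positions 6, 9, 14, 20)
Effective Tm = 62 − 4×3 = 62 − 12 = 50°C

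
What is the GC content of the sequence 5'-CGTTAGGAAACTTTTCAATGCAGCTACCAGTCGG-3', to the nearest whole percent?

Base counts: C=8, T=9, A=9, G=8
G+C = 8 + 8 = 16 out of 34 bases
%GC = 16/34 × 100 = 47.06% ≈ 47%

47%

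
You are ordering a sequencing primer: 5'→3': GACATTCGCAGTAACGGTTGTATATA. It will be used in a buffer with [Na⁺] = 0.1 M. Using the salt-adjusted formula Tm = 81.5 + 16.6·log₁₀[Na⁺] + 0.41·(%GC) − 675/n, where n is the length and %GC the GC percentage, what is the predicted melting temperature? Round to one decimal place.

Length n = 26. Counting bases: C=4, T=8, A=8, G=6
G+C = 10, so %GC = 10/26 × 100 = 38.462%
Salt term: 16.6 × (-1) = -16.6
GC term: 0.41 × 38.462 = 15.769; length term: −675/26 = −25.962
Tm = 81.5 + (-16.6) + 15.769 − 25.962 = 54.707 → 54.7°C

54.7°C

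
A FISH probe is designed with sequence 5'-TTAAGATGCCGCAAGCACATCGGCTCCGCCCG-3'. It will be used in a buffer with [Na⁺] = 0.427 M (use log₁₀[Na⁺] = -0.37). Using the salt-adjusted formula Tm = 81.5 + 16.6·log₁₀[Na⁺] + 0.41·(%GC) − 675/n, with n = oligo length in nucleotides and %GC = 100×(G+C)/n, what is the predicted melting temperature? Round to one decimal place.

Length n = 32. Counting bases: A=7, C=12, T=5, G=8
G+C = 20, so %GC = 20/32 × 100 = 62.5%
Salt term: 16.6 × (-0.37) = -6.142
GC term: 0.41 × 62.5 = 25.625; length term: −675/32 = −21.094
Tm = 81.5 + (-6.142) + 25.625 − 21.094 = 79.889 → 79.9°C

79.9°C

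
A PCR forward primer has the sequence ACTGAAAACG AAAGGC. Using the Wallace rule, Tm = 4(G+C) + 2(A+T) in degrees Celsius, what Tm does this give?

46°C

Scanning the sequence gives A=8, T=1, C=3, G=4.
AT pairs contribute 9, GC pairs contribute 7.
Tm = 4·7 + 2·9 = 28 + 18 = 46°C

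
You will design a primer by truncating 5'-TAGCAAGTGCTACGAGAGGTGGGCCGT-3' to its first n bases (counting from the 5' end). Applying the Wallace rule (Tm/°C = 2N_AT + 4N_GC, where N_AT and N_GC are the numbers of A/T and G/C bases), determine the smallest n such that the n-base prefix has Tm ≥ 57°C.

First 18 bases: TAGCAAGTGCTACGAGAG → Tm = 54°C (< 57°C)
First 19 bases: TAGCAAGTGCTACGAGAGG → Tm = 58°C (≥ 57°C)
Since every base adds ≥2°C, Tm only increases with n, so the threshold is first crossed at n = 19.

n = 19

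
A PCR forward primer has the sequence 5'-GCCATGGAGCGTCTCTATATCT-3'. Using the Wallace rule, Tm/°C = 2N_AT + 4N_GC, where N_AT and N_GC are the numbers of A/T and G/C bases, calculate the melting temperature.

C=6, G=5, A=4, T=7
So N_AT = 11 and N_GC = 11.
Tm = 2(11) + 4(11) = 22 + 44 = 66°C

66°C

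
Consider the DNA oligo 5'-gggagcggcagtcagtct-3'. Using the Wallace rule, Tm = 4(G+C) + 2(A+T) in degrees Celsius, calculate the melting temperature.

60°C

Counting bases: C=4, A=3, G=8, T=3
So N_AT = 6 and N_GC = 12.
Tm = 2×6 + 4×12 = 60°C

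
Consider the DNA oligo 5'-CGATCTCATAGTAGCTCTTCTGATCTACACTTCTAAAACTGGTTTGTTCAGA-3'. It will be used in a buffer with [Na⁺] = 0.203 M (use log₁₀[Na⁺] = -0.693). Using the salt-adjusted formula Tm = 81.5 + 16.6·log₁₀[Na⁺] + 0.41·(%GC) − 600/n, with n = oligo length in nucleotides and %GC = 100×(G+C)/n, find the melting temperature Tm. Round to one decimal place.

Length n = 52. Scanning the sequence gives T=19, G=8, C=12, A=13.
G+C = 20, so %GC = 20/52 × 100 = 38.462%
Salt term: 16.6 × (-0.693) = -11.504
GC term: 0.41 × 38.462 = 15.769; length term: −600/52 = −11.538
Tm = 81.5 + (-11.504) + 15.769 − 11.538 = 74.227 → 74.2°C

74.2°C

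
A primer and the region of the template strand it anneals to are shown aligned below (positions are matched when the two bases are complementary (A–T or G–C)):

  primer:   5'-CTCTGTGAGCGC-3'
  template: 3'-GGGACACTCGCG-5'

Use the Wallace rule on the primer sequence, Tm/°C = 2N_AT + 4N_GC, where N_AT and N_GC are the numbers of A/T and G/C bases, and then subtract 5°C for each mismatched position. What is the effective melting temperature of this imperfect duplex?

35°C

Primer base counts: A=1, T=3, G=4, C=4 → A+T=4, G+C=8
Perfect-match Tm = 2(4) + 4(8) = 8 + 32 = 40°C
Mismatches (positions where the bases are not complementary): 1 (at position 2)
Effective Tm = 40 − 1×5 = 40 − 5 = 35°C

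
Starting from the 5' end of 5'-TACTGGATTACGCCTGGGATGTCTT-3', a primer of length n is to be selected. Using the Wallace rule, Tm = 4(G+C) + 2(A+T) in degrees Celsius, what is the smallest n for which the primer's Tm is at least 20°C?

First 6 bases: TACTGG → Tm = 18°C (< 20°C)
First 7 bases: TACTGGA → Tm = 20°C (≥ 20°C)
Each additional base adds 2°C (A/T) or 4°C (G/C), so Tm is non-decreasing in n; n = 7 is the first length to reach 20°C.

n = 7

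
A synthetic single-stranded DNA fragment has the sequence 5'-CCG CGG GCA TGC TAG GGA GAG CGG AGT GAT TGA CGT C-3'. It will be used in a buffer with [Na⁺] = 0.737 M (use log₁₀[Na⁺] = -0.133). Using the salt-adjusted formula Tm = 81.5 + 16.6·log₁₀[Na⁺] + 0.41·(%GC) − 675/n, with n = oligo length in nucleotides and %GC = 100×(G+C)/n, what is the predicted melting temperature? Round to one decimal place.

Length n = 37. Scanning the sequence gives G=16, A=7, C=8, T=6.
G+C = 24, so %GC = 24/37 × 100 = 64.865%
Salt term: 16.6 × (-0.133) = -2.208
GC term: 0.41 × 64.865 = 26.595; length term: −675/37 = −18.243
Tm = 81.5 + (-2.208) + 26.595 − 18.243 = 87.644 → 87.6°C

87.6°C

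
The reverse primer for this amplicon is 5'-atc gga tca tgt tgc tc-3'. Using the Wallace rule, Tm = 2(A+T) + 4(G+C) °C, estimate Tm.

Base counts: C=4, G=4, A=3, T=6
A+T = 9, G+C = 8
Tm = 2×9 + 4×8 = 50°C

50°C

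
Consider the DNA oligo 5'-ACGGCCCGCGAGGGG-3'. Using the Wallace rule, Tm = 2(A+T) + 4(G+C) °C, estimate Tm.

C=5, G=8, A=2, T=0
AT pairs contribute 2, GC pairs contribute 13.
Tm = 2(2) + 4(13) = 4 + 52 = 56°C

56°C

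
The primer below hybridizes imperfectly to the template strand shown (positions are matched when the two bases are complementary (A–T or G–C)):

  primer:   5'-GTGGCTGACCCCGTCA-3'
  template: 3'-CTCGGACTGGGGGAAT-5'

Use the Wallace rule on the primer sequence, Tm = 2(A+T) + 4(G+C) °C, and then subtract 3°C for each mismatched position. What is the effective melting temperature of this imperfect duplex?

Primer base counts: A=2, T=3, G=5, C=6 → A+T=5, G+C=11
Perfect-match Tm = 2(5) + 4(11) = 10 + 44 = 54°C
Mismatches (positions where the bases are not complementary): 4 (at positions 2, 4, 13, 15)
Effective Tm = 54 − 4×3 = 54 − 12 = 42°C

42°C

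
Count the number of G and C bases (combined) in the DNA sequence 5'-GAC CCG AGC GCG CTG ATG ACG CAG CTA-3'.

18

T=3, A=6, C=9, G=9
Total G or C: 9 + 9 = 18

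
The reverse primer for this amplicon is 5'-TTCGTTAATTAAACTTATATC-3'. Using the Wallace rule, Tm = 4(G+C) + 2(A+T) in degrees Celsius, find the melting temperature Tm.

Base counts: A=7, T=10, G=1, C=3
So N_AT = 17 and N_GC = 4.
Tm = 4·4 + 2·17 = 16 + 34 = 50°C

50°C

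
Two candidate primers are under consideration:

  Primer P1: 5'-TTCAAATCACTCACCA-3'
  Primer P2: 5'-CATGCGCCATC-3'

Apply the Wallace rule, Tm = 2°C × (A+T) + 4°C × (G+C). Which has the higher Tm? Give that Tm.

Primer P1: A+T=10, G+C=6 → Tm = 2(10)+4(6) = 44°C
Primer P2: A+T=4, G+C=7 → Tm = 2(4)+4(7) = 36°C
44°C vs 36°C → primer P1 is higher.

Primer P1, 44°C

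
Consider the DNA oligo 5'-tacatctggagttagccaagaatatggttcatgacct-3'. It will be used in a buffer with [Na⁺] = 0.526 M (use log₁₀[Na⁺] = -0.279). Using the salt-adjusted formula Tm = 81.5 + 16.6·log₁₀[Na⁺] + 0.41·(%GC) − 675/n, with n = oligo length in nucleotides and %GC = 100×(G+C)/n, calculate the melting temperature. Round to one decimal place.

75.2°C

Length n = 37. A=11, C=7, G=8, T=11
G+C = 15, so %GC = 15/37 × 100 = 40.541%
Salt term: 16.6 × (-0.279) = -4.631
GC term: 0.41 × 40.541 = 16.622; length term: −675/37 = −18.243
Tm = 81.5 + (-4.631) + 16.622 − 18.243 = 75.248 → 75.2°C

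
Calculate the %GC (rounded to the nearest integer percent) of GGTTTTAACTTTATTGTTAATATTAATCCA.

Scanning the sequence gives C=3, A=9, G=3, T=15.
G+C = 3 + 3 = 6 out of 30 bases
%GC = 6/30 × 100 = 20% ≈ 20%

20%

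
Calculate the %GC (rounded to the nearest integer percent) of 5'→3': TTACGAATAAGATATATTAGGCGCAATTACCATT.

29%

G=5, C=5, T=11, A=13
G+C = 5 + 5 = 10 out of 34 bases
%GC = 10/34 × 100 = 29.41% ≈ 29%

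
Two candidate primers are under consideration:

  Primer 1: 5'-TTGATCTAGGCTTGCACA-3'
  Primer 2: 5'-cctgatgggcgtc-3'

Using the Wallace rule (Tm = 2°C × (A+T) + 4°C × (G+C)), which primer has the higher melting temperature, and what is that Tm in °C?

Primer 1: A+T=10, G+C=8 → Tm = 2(10)+4(8) = 52°C
Primer 2: A+T=4, G+C=9 → Tm = 2(4)+4(9) = 44°C
52°C vs 44°C → primer 1 is higher.

Primer 1, 52°C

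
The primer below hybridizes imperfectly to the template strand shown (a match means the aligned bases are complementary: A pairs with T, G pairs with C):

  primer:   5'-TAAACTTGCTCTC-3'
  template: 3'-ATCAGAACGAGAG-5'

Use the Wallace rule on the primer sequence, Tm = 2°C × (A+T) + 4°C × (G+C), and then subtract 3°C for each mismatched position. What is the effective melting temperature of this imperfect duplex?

30°C

Primer base counts: A=3, T=5, G=1, C=4 → A+T=8, G+C=5
Perfect-match Tm = 2(8) + 4(5) = 16 + 20 = 36°C
Mismatches (positions where the bases are not complementary): 2 (at positions 3, 4)
Effective Tm = 36 − 2×3 = 36 − 6 = 30°C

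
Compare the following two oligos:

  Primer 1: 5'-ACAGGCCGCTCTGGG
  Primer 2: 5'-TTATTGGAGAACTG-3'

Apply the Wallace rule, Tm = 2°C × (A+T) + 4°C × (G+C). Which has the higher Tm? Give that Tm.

Primer 1, 52°C

Primer 1: A+T=4, G+C=11 → Tm = 2(4)+4(11) = 52°C
Primer 2: A+T=9, G+C=5 → Tm = 2(9)+4(5) = 38°C
52°C vs 38°C → primer 1 is higher.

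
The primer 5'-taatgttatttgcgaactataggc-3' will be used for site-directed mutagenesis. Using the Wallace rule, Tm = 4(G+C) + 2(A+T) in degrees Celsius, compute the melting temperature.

Base counts: G=5, C=3, A=7, T=9
A+T = 16, G+C = 8
Tm = 4·8 + 2·16 = 32 + 32 = 64°C

64°C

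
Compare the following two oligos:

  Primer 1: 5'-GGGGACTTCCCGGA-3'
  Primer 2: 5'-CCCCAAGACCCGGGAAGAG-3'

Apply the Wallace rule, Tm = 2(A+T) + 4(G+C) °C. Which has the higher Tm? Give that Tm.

Primer 2, 64°C

Primer 1: A+T=4, G+C=10 → Tm = 2(4)+4(10) = 48°C
Primer 2: A+T=6, G+C=13 → Tm = 2(6)+4(13) = 64°C
48°C vs 64°C → primer 2 is higher.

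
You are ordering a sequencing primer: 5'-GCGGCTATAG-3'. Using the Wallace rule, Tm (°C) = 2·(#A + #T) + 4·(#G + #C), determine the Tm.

Counting bases: G=4, C=2, T=2, A=2
AT pairs contribute 4, GC pairs contribute 6.
Tm = 2×4 + 4×6 = 32°C

32°C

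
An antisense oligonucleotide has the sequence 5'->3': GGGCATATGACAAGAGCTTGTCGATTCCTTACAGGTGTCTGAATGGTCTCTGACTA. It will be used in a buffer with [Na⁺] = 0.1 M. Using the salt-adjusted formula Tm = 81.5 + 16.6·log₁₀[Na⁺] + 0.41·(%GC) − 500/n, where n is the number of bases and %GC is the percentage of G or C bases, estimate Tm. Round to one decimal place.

75.0°C

Length n = 56. Scanning the sequence gives T=17, G=15, C=11, A=13.
G+C = 26, so %GC = 26/56 × 100 = 46.429%
Salt term: 16.6 × (-1) = -16.6
GC term: 0.41 × 46.429 = 19.036; length term: −500/56 = −8.929
Tm = 81.5 + (-16.6) + 19.036 − 8.929 = 75.007 → 75.0°C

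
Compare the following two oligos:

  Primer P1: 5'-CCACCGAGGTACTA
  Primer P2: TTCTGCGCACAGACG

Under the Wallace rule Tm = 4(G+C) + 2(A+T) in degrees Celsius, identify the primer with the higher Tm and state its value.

Primer P1: A+T=6, G+C=8 → Tm = 2(6)+4(8) = 44°C
Primer P2: A+T=6, G+C=9 → Tm = 2(6)+4(9) = 48°C
44°C vs 48°C → primer P2 is higher.

Primer P2, 48°C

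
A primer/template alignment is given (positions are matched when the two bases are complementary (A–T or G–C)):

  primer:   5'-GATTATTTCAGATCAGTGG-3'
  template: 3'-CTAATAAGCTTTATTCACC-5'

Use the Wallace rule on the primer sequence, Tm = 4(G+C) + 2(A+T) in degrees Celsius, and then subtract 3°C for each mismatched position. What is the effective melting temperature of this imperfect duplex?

Primer base counts: A=5, T=7, G=5, C=2 → A+T=12, G+C=7
Perfect-match Tm = 2(12) + 4(7) = 24 + 28 = 52°C
Mismatches (positions where the bases are not complementary): 4 (at positions 8, 9, 11, 14)
Effective Tm = 52 − 4×3 = 52 − 12 = 40°C

40°C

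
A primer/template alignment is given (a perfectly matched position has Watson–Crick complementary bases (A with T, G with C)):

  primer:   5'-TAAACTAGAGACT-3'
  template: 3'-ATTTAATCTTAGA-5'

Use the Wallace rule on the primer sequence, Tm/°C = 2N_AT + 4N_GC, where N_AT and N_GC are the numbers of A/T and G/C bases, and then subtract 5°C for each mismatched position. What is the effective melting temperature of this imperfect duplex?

19°C

Primer base counts: A=6, T=3, G=2, C=2 → A+T=9, G+C=4
Perfect-match Tm = 2(9) + 4(4) = 18 + 16 = 34°C
Mismatches (positions where the bases are not complementary): 3 (at positions 5, 10, 11)
Effective Tm = 34 − 3×5 = 34 − 15 = 19°C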